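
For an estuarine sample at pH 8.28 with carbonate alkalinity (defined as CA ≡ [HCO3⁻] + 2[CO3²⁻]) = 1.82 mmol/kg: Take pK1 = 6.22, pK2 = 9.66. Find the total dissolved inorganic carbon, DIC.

DIC = 1.76 mmol/kg

CA = [HCO3⁻] + 2[CO3²⁻] = (α₁ + 2α₂)·DIC
At pH 8.28: [H⁺]/K1 = 10^-2.06 = 0.0087096, K2/[H⁺] = 10^-1.38 = 0.041687
α₁ = 1/(1 + 0.0087096 + 0.041687) = 1/1.0504 = 0.9520; α₂ = α₁·K2/[H⁺] = 0.03969
α₁ + 2α₂ = 1.0314
DIC = CA / (α₁ + 2α₂) = 1.82 / 1.0314 = 1.76 mmol/kg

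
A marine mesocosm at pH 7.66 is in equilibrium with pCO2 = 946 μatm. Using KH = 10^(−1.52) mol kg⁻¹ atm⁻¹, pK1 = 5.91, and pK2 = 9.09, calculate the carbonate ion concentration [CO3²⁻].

[CO2*] = KH · pCO2 = 10^(−1.52) × 946×10^-6 = 2.857×10^-5 mol/kg
α₀ = 1/(1 + K1/[H⁺] + K1K2/[H⁺]²) = 1/(1 + 10^+1.75 + 10^+0.32) = 0.01686
DIC = [CO2*]/α₀ = 2.857×10^-5 / 0.01686 = 1.695 mmol/kg
[CO3²⁻] = α₂·DIC; α₂ = 0.03522, so [CO3²⁻] = 0.03522 × 1.695 = 0.0597 mmol/kg

[CO3²⁻] = 0.0597 mmol/kg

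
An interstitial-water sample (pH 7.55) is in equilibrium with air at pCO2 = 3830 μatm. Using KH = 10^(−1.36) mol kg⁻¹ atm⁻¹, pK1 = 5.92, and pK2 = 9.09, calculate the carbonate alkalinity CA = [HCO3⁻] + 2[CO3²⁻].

CA = 7.54 mmol/kg

[CO2*] = KH · pCO2 = 10^(−1.36) × 3830×10^-6 = 1.672×10^-4 mol/kg
α₀ = 1/(1 + K1/[H⁺] + K1K2/[H⁺]²) = 1/(1 + 10^+1.63 + 10^+0.09) = 0.02228
DIC = [CO2*]/α₀ = 1.672×10^-4 / 0.02228 = 7.505 mmol/kg
CA = (α₁ + 2α₂)·DIC = (0.9503 + 2×0.02741) × 7.505 = 7.54 mmol/kg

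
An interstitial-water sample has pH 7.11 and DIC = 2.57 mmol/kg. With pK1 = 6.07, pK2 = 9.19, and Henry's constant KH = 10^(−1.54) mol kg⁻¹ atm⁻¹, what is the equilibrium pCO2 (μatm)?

α₀ = 1 / (1 + K1/[H⁺] + K1K2/[H⁺]²) = 1 / (1 + 10^+1.04 + 10^-1.04)
   = 1 / (1 + 10.965 + 0.091201) = 1/12.056 = 0.08295
[CO2*] = α₀ × DIC = 0.08295 × 2.57 = 0.2132 mmol/kg
pCO2 = [CO2*]/KH = 2.132×10^-4 / 2.884×10^-2 = 7390 μatm

pCO2 = 7390 μatm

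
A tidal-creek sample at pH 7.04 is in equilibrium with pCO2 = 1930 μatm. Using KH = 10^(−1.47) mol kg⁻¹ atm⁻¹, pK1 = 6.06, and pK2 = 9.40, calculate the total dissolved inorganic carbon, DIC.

[CO2*] = KH · pCO2 = 10^(−1.47) × 1930×10^-6 = 6.540×10^-5 mol/kg
α₀ = 1/(1 + K1/[H⁺] + K1K2/[H⁺]²) = 1/(1 + 10^+0.98 + 10^-1.38) = 0.09441
DIC = [CO2*]/α₀ = 6.540×10^-5 / 0.09441 = 0.693 mmol/kg

DIC = 0.693 mmol/kg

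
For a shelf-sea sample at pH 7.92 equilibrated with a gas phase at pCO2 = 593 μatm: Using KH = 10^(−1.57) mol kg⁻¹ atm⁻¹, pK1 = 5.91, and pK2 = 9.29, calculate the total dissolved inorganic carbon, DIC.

DIC = 1.72 mmol/kg

[CO2*] = KH · pCO2 = 10^(−1.57) × 593×10^-6 = 1.596×10^-5 mol/kg
α₀ = 1/(1 + K1/[H⁺] + K1K2/[H⁺]²) = 1/(1 + 10^+2.01 + 10^+0.64) = 0.009286
DIC = [CO2*]/α₀ = 1.596×10^-5 / 0.009286 = 1.72 mmol/kg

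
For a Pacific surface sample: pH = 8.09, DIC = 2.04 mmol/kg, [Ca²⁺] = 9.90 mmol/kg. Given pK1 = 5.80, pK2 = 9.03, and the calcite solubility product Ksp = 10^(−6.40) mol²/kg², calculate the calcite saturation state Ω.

α₂ = 1 / (1 + [H⁺]/K2 + [H⁺]²/(K1K2)) = 1 / (1 + 10^+0.94 + 10^-1.35)
   = 1 / (1 + 8.7096 + 0.044668) = 1/9.7543 = 0.1025
[CO3²⁻] = α₂ × DIC = 0.1025 × 2.04 = 0.2091 mmol/kg
Ksp = 10^(−6.40) = 3.981×10^-7
Ω = [Ca²⁺][CO3²⁻]/Ksp = (9.90×10^-3)(2.091×10^-4) / 3.981×10^-7 = 5.20

Ω = 5.20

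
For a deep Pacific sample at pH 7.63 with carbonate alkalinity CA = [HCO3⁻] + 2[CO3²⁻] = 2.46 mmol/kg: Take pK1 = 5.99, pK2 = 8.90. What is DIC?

CA = [HCO3⁻] + 2[CO3²⁻] = (α₁ + 2α₂)·DIC
At pH 7.63: [H⁺]/K1 = 10^-1.64 = 0.022909, K2/[H⁺] = 10^-1.27 = 0.053703
α₁ = 1/(1 + 0.022909 + 0.053703) = 1/1.0766 = 0.9288; α₂ = α₁·K2/[H⁺] = 0.04988
α₁ + 2α₂ = 1.0286
DIC = CA / (α₁ + 2α₂) = 2.46 / 1.0286 = 2.39 mmol/kg

DIC = 2.39 mmol/kg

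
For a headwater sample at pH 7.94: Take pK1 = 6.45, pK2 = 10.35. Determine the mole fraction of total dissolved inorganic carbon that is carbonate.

α₂ = 1 / (1 + [H⁺]/K2 + [H⁺]²/(K1K2)) = 1 / (1 + 10^+2.41 + 10^+0.92)
   = 1 / (1 + 257.04 + 8.3176) = 1/266.36 = 0.003754

α₂ = 0.00375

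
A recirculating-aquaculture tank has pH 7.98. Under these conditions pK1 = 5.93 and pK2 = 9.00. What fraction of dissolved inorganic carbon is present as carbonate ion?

α₂ = 0.0865

α₂ = 1 / (1 + [H⁺]/K2 + [H⁺]²/(K1K2)) = 1 / (1 + 10^+1.02 + 10^-1.03)
   = 1 / (1 + 10.471 + 0.093325) = 1/11.565 = 0.08647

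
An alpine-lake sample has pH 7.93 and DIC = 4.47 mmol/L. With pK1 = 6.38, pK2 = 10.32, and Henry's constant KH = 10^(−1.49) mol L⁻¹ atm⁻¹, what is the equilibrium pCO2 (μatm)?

pCO2 = 3770 μatm

α₀ = 1 / (1 + K1/[H⁺] + K1K2/[H⁺]²) = 1 / (1 + 10^+1.55 + 10^-0.84)
   = 1 / (1 + 35.481 + 0.14454) = 1/36.626 = 0.02730
[CO2*] = α₀ × DIC = 0.02730 × 4.47 = 0.1220 mmol/L
pCO2 = [CO2*]/KH = 1.220×10^-4 / 3.236×10^-2 = 3770 μatm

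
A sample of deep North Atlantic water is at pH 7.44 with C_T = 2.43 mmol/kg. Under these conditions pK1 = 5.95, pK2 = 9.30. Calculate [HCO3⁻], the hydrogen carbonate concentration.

[HCO3⁻] = 2.32 mmol/kg

α₁ = 1 / (1 + [H⁺]/K1 + K2/[H⁺]) = 1 / (1 + 10^-1.49 + 10^-1.86)
   = 1 / (1 + 0.032359 + 0.013804) = 1/1.0462 = 0.9559
[HCO3⁻] = α₁ × DIC = 0.9559 × 2.43 = 2.32 mmol/kg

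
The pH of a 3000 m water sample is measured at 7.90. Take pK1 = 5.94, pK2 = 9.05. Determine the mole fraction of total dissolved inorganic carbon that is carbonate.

α₂ = 1 / (1 + [H⁺]/K2 + [H⁺]²/(K1K2)) = 1 / (1 + 10^+1.15 + 10^-0.81)
   = 1 / (1 + 14.125 + 0.15488) = 1/15.280 = 0.06544

α₂ = 0.0654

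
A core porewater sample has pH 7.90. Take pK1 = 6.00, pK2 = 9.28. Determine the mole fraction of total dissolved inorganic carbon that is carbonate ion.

α₂ = 1 / (1 + [H⁺]/K2 + [H⁺]²/(K1K2)) = 1 / (1 + 10^+1.38 + 10^-0.52)
   = 1 / (1 + 23.988 + 0.30200) = 1/25.290 = 0.03954

α₂ = 0.0395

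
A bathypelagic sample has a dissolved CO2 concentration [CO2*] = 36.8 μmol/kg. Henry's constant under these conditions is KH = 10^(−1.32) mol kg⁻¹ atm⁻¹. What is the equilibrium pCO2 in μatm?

pCO2 = 769 μatm

KH = 10^(−1.32) = 4.786×10^-2 mol kg⁻¹ atm⁻¹
pCO2 = [CO2*]/KH = 36.8×10^-6 / 4.786×10^-2 = 7.69×10^-4 atm = 769 μatm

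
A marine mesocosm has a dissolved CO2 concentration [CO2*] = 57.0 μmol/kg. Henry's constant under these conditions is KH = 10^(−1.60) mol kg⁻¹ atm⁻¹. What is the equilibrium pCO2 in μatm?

KH = 10^(−1.60) = 2.512×10^-2 mol kg⁻¹ atm⁻¹
pCO2 = [CO2*]/KH = 57.0×10^-6 / 2.512×10^-2 = 2.27×10^-3 atm = 2270 μatm

pCO2 = 2270 μatm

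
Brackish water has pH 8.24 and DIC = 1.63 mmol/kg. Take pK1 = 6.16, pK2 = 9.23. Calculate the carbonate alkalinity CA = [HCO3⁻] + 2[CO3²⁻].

CA = [HCO3⁻] + 2[CO3²⁻] = (α₁ + 2α₂)·DIC
At pH 8.24: [H⁺]/K1 = 10^-2.08 = 0.0083176, K2/[H⁺] = 10^-0.99 = 0.10233
α₁ = 1/(1 + 0.0083176 + 0.10233) = 1/1.1106 = 0.9004; α₂ = α₁·K2/[H⁺] = 0.09213
α₁ + 2α₂ = 1.0846
CA = 1.0846 × 1.63 = 1.77 mmol/kg

CA = 1.77 mmol/kg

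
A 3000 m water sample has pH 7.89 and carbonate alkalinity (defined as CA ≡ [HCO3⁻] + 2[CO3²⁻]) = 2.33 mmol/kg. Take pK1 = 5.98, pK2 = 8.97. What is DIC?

CA = [HCO3⁻] + 2[CO3²⁻] = (α₁ + 2α₂)·DIC
At pH 7.89: [H⁺]/K1 = 10^-1.91 = 0.012303, K2/[H⁺] = 10^-1.08 = 0.083176
α₁ = 1/(1 + 0.012303 + 0.083176) = 1/1.0955 = 0.9128; α₂ = α₁·K2/[H⁺] = 0.07593
α₁ + 2α₂ = 1.0647
DIC = CA / (α₁ + 2α₂) = 2.33 / 1.0647 = 2.19 mmol/kg

DIC = 2.19 mmol/kg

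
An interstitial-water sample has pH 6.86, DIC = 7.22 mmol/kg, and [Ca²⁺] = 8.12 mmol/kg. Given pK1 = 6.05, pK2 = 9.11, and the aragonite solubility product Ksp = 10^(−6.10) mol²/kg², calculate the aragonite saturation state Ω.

Ω = 0.358

α₂ = 1 / (1 + [H⁺]/K2 + [H⁺]²/(K1K2)) = 1 / (1 + 10^+2.25 + 10^+1.44)
   = 1 / (1 + 177.83 + 27.542) = 1/206.37 = 0.004846
[CO3²⁻] = α₂ × DIC = 0.004846 × 7.22 = 0.03499 mmol/kg
Ksp = 10^(−6.10) = 7.943×10^-7
Ω = [Ca²⁺][CO3²⁻]/Ksp = (8.12×10^-3)(3.499×10^-5) / 7.943×10^-7 = 0.358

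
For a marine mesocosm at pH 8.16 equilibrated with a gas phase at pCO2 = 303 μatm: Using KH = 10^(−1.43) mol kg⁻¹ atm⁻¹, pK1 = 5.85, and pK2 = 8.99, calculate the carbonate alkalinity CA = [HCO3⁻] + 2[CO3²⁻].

[CO2*] = KH · pCO2 = 10^(−1.43) × 303×10^-6 = 1.126×10^-5 mol/kg
α₀ = 1/(1 + K1/[H⁺] + K1K2/[H⁺]²) = 1/(1 + 10^+2.31 + 10^+1.48) = 0.004249
DIC = [CO2*]/α₀ = 1.126×10^-5 / 0.004249 = 2.650 mmol/kg
CA = (α₁ + 2α₂)·DIC = (0.8674 + 2×0.1283) × 2.650 = 2.98 mmol/kg

CA = 2.98 mmol/kg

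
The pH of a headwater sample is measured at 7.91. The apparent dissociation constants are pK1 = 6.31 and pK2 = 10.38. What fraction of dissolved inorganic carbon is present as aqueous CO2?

α₀ = 0.0244

α₀ = 1 / (1 + K1/[H⁺] + K1K2/[H⁺]²) = 1 / (1 + 10^+1.60 + 10^-0.87)
   = 1 / (1 + 39.811 + 0.13490) = 1/40.946 = 0.02442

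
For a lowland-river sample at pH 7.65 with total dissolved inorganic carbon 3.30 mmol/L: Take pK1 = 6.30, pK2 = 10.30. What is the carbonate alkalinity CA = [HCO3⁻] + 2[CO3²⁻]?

CA = 3.17 mmol/L

CA = [HCO3⁻] + 2[CO3²⁻] = (α₁ + 2α₂)·DIC
At pH 7.65: [H⁺]/K1 = 10^-1.35 = 0.044668, K2/[H⁺] = 10^-2.65 = 0.0022387
α₁ = 1/(1 + 0.044668 + 0.0022387) = 1/1.0469 = 0.9552; α₂ = α₁·K2/[H⁺] = 0.002138
α₁ + 2α₂ = 0.9595
CA = 0.9595 × 3.30 = 3.17 mmol/L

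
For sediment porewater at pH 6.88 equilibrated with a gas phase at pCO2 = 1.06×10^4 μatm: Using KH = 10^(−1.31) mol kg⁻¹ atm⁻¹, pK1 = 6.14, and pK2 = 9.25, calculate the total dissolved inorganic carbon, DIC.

DIC = 3.38 mmol/kg

[CO2*] = KH · pCO2 = 10^(−1.31) × 1.06×10^4×10^-6 = 5.192×10^-4 mol/kg
α₀ = 1/(1 + K1/[H⁺] + K1K2/[H⁺]²) = 1/(1 + 10^+0.74 + 10^-1.63) = 0.1534
DIC = [CO2*]/α₀ = 5.192×10^-4 / 0.1534 = 3.38 mmol/kg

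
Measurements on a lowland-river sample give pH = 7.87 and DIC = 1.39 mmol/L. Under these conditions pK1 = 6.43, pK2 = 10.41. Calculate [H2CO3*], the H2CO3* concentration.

[CO2*] = 0.0486 mmol/L

α₀ = 1 / (1 + K1/[H⁺] + K1K2/[H⁺]²) = 1 / (1 + 10^+1.44 + 10^-1.10)
   = 1 / (1 + 27.542 + 0.079433) = 1/28.622 = 0.03494
[CO2*] = α₀ × DIC = 0.03494 × 1.39 = 0.0486 mmol/L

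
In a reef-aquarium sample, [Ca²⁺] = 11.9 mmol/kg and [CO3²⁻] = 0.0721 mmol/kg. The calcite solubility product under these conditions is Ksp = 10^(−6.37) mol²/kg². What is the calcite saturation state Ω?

Ω = 2.01

Ksp = 10^(−6.37) = 4.266×10^-7
Ω = [Ca²⁺][CO3²⁻]/Ksp = (11.9×10^-3)(0.0721×10^-3) / 4.266×10^-7 = 2.01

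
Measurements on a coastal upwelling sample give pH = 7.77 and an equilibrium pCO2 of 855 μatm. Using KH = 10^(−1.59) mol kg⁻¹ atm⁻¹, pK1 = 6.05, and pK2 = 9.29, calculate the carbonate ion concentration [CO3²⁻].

[CO2*] = KH · pCO2 = 10^(−1.59) × 855×10^-6 = 2.198×10^-5 mol/kg
α₀ = 1/(1 + K1/[H⁺] + K1K2/[H⁺]²) = 1/(1 + 10^+1.72 + 10^+0.20) = 0.01816
DIC = [CO2*]/α₀ = 2.198×10^-5 / 0.01816 = 1.210 mmol/kg
[CO3²⁻] = α₂·DIC; α₂ = 0.02878, so [CO3²⁻] = 0.02878 × 1.210 = 0.0348 mmol/kg

[CO3²⁻] = 0.0348 mmol/kg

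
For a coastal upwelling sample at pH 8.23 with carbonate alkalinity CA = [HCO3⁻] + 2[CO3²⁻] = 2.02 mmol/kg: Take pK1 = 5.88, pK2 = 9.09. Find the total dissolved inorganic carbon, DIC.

CA = [HCO3⁻] + 2[CO3²⁻] = (α₁ + 2α₂)·DIC
At pH 8.23: [H⁺]/K1 = 10^-2.35 = 0.0044668, K2/[H⁺] = 10^-0.86 = 0.13804
α₁ = 1/(1 + 0.0044668 + 0.13804) = 1/1.1425 = 0.8753; α₂ = α₁·K2/[H⁺] = 0.1208
α₁ + 2α₂ = 1.1169
DIC = CA / (α₁ + 2α₂) = 2.02 / 1.1169 = 1.81 mmol/kg

DIC = 1.81 mmol/kg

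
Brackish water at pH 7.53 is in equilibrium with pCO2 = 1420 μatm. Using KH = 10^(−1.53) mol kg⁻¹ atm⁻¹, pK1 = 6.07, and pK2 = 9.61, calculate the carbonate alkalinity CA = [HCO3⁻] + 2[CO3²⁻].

CA = 1.23 mmol/kg

[CO2*] = KH · pCO2 = 10^(−1.53) × 1420×10^-6 = 4.191×10^-5 mol/kg
α₀ = 1/(1 + K1/[H⁺] + K1K2/[H⁺]²) = 1/(1 + 10^+1.46 + 10^-0.62) = 0.03324
DIC = [CO2*]/α₀ = 4.191×10^-5 / 0.03324 = 1.261 mmol/kg
CA = (α₁ + 2α₂)·DIC = (0.9588 + 2×0.007975) × 1.261 = 1.23 mmol/kg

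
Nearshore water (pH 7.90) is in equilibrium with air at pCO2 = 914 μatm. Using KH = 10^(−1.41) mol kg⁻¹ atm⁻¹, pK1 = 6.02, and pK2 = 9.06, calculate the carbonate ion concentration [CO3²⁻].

[CO2*] = KH · pCO2 = 10^(−1.41) × 914×10^-6 = 3.556×10^-5 mol/kg
α₀ = 1/(1 + K1/[H⁺] + K1K2/[H⁺]²) = 1/(1 + 10^+1.88 + 10^+0.72) = 0.01218
DIC = [CO2*]/α₀ = 3.556×10^-5 / 0.01218 = 2.920 mmol/kg
[CO3²⁻] = α₂·DIC; α₂ = 0.06392, so [CO3²⁻] = 0.06392 × 2.920 = 0.187 mmol/kg

[CO3²⁻] = 0.187 mmol/kg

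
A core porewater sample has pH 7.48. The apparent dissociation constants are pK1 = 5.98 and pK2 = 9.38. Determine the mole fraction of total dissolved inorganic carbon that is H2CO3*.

α₀ = 0.0303

α₀ = 1 / (1 + K1/[H⁺] + K1K2/[H⁺]²) = 1 / (1 + 10^+1.50 + 10^-0.40)
   = 1 / (1 + 31.623 + 0.39811) = 1/33.021 = 0.03028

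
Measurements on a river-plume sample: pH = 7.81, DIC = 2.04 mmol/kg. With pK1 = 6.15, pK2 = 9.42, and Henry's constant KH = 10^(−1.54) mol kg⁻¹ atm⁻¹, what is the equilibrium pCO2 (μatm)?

α₀ = 1 / (1 + K1/[H⁺] + K1K2/[H⁺]²) = 1 / (1 + 10^+1.66 + 10^+0.05)
   = 1 / (1 + 45.709 + 1.1220) = 1/47.831 = 0.02091
[CO2*] = α₀ × DIC = 0.02091 × 2.04 = 0.04265 mmol/kg
pCO2 = [CO2*]/KH = 4.265×10^-5 / 2.884×10^-2 = 1480 μatm

pCO2 = 1480 μatm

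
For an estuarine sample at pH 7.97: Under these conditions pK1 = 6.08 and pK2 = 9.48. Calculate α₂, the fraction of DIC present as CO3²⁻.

α₂ = 0.0296

α₂ = 1 / (1 + [H⁺]/K2 + [H⁺]²/(K1K2)) = 1 / (1 + 10^+1.51 + 10^-0.38)
   = 1 / (1 + 32.359 + 0.41687) = 1/33.776 = 0.02961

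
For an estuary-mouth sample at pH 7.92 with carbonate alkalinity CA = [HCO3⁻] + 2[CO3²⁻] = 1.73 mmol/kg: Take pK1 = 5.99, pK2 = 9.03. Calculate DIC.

DIC = 1.63 mmol/kg

CA = [HCO3⁻] + 2[CO3²⁻] = (α₁ + 2α₂)·DIC
At pH 7.92: [H⁺]/K1 = 10^-1.93 = 0.011749, K2/[H⁺] = 10^-1.11 = 0.077625
α₁ = 1/(1 + 0.011749 + 0.077625) = 1/1.0894 = 0.9180; α₂ = α₁·K2/[H⁺] = 0.07126
α₁ + 2α₂ = 1.0605
DIC = CA / (α₁ + 2α₂) = 1.73 / 1.0605 = 1.63 mmol/kg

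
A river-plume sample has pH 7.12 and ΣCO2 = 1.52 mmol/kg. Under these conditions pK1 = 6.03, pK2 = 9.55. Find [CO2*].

[CO2*] = 0.114 mmol/kg

α₀ = 1 / (1 + K1/[H⁺] + K1K2/[H⁺]²) = 1 / (1 + 10^+1.09 + 10^-1.34)
   = 1 / (1 + 12.303 + 0.045709) = 1/13.348 = 0.07492
[CO2*] = α₀ × DIC = 0.07492 × 1.52 = 0.114 mmol/kg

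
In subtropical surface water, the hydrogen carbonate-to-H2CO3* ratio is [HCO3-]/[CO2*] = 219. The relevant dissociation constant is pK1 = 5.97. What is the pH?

pH = 8.31

From K1 = [H⁺][HCO3-]/[CO2*]:  pH = pK1 + log₁₀([HCO3-]/[CO2*])
log₁₀(219) = +2.340
pH = 5.97 + (+2.340) = 8.31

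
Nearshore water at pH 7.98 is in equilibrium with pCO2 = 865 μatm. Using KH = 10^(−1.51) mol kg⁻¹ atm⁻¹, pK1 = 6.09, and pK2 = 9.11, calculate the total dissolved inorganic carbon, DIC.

[CO2*] = KH · pCO2 = 10^(−1.51) × 865×10^-6 = 2.673×10^-5 mol/kg
α₀ = 1/(1 + K1/[H⁺] + K1K2/[H⁺]²) = 1/(1 + 10^+1.89 + 10^+0.76) = 0.01185
DIC = [CO2*]/α₀ = 2.673×10^-5 / 0.01185 = 2.26 mmol/kg

DIC = 2.26 mmol/kg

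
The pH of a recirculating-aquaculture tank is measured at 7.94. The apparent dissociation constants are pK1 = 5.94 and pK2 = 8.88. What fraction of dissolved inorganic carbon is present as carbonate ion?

α₂ = 0.102

α₂ = 1 / (1 + [H⁺]/K2 + [H⁺]²/(K1K2)) = 1 / (1 + 10^+0.94 + 10^-1.06)
   = 1 / (1 + 8.7096 + 0.087096) = 1/9.7967 = 0.1021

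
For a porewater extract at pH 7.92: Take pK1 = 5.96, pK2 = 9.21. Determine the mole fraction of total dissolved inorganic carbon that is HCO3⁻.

α₁ = 0.941

α₁ = 1 / (1 + [H⁺]/K1 + K2/[H⁺]) = 1 / (1 + 10^-1.96 + 10^-1.29)
   = 1 / (1 + 0.010965 + 0.051286) = 1/1.0623 = 0.9414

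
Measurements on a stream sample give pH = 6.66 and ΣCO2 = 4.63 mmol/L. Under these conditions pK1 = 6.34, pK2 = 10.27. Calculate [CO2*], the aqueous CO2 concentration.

[CO2*] = 1.50 mmol/L

α₀ = 1 / (1 + K1/[H⁺] + K1K2/[H⁺]²) = 1 / (1 + 10^+0.32 + 10^-3.29)
   = 1 / (1 + 2.0893 + 0.00051286) = 1/3.0898 = 0.3236
[CO2*] = α₀ × DIC = 0.3236 × 4.63 = 1.50 mmol/L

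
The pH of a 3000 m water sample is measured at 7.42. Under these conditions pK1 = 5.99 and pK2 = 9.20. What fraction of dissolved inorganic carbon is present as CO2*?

α₀ = 1 / (1 + K1/[H⁺] + K1K2/[H⁺]²) = 1 / (1 + 10^+1.43 + 10^-0.35)
   = 1 / (1 + 26.915 + 0.44668) = 1/28.362 = 0.03526

α₀ = 0.0353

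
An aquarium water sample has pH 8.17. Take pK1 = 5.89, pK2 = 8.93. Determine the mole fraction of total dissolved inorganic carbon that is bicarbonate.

α₁ = 0.848

α₁ = 1 / (1 + [H⁺]/K1 + K2/[H⁺]) = 1 / (1 + 10^-2.28 + 10^-0.76)
   = 1 / (1 + 0.0052481 + 0.17378) = 1/1.1790 = 0.8482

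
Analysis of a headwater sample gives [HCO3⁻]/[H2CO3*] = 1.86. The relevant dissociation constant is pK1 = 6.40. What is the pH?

pH = 6.67

From K1 = [H⁺][HCO3⁻]/[H2CO3*]:  pH = pK1 + log₁₀([HCO3⁻]/[H2CO3*])
log₁₀(1.86) = +0.270
pH = 6.40 + (+0.270) = 6.67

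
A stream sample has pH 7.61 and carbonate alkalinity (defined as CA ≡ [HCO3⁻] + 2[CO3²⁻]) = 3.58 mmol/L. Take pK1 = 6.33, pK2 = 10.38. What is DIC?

DIC = 3.76 mmol/L

CA = [HCO3⁻] + 2[CO3²⁻] = (α₁ + 2α₂)·DIC
At pH 7.61: [H⁺]/K1 = 10^-1.28 = 0.052481, K2/[H⁺] = 10^-2.77 = 0.0016982
α₁ = 1/(1 + 0.052481 + 0.0016982) = 1/1.0542 = 0.9486; α₂ = α₁·K2/[H⁺] = 0.001611
α₁ + 2α₂ = 0.9518
DIC = CA / (α₁ + 2α₂) = 3.58 / 0.9518 = 3.76 mmol/L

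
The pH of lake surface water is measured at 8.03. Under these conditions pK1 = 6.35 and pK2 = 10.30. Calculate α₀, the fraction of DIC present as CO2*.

α₀ = 1 / (1 + K1/[H⁺] + K1K2/[H⁺]²) = 1 / (1 + 10^+1.68 + 10^-0.59)
   = 1 / (1 + 47.863 + 0.25704) = 1/49.120 = 0.02036

α₀ = 0.0204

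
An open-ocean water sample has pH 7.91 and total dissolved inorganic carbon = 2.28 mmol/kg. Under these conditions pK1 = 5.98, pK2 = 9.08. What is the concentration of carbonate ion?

[CO3²⁻] = 0.143 mmol/kg

α₂ = 1 / (1 + [H⁺]/K2 + [H⁺]²/(K1K2)) = 1 / (1 + 10^+1.17 + 10^-0.76)
   = 1 / (1 + 14.791 + 0.17378) = 1/15.965 = 0.06264
[CO3²⁻] = α₂ × DIC = 0.06264 × 2.28 = 0.143 mmol/kg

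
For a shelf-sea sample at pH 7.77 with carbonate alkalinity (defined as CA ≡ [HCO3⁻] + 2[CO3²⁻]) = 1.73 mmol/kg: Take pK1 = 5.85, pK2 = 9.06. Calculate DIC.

DIC = 1.67 mmol/kg

CA = [HCO3⁻] + 2[CO3²⁻] = (α₁ + 2α₂)·DIC
At pH 7.77: [H⁺]/K1 = 10^-1.92 = 0.012023, K2/[H⁺] = 10^-1.29 = 0.051286
α₁ = 1/(1 + 0.012023 + 0.051286) = 1/1.0633 = 0.9405; α₂ = α₁·K2/[H⁺] = 0.04823
α₁ + 2α₂ = 1.0369
DIC = CA / (α₁ + 2α₂) = 1.73 / 1.0369 = 1.67 mmol/kg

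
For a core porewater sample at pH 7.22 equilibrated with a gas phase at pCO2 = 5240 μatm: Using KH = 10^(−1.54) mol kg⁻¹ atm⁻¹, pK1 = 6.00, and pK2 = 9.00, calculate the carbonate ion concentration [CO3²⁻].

[CO3²⁻] = 0.0416 mmol/kg

[CO2*] = KH · pCO2 = 10^(−1.54) × 5240×10^-6 = 1.511×10^-4 mol/kg
α₀ = 1/(1 + K1/[H⁺] + K1K2/[H⁺]²) = 1/(1 + 10^+1.22 + 10^-0.56) = 0.05596
DIC = [CO2*]/α₀ = 1.511×10^-4 / 0.05596 = 2.701 mmol/kg
[CO3²⁻] = α₂·DIC; α₂ = 0.01541, so [CO3²⁻] = 0.01541 × 2.701 = 0.0416 mmol/kg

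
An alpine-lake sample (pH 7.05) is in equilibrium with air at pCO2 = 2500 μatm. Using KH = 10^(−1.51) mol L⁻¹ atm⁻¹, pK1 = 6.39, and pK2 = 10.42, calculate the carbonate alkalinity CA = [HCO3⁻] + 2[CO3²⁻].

[CO2*] = KH · pCO2 = 10^(−1.51) × 2500×10^-6 = 7.726×10^-5 mol/L
α₀ = 1/(1 + K1/[H⁺] + K1K2/[H⁺]²) = 1/(1 + 10^+0.66 + 10^-2.71) = 0.1794
DIC = [CO2*]/α₀ = 7.726×10^-5 / 0.1794 = 0.4305 mmol/L
CA = (α₁ + 2α₂)·DIC = (0.8202 + 2×0.0003499) × 0.4305 = 0.353 mmol/L

CA = 0.353 mmol/L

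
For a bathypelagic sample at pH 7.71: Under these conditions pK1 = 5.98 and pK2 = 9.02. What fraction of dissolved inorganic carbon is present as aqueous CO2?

α₀ = 0.0174

α₀ = 1 / (1 + K1/[H⁺] + K1K2/[H⁺]²) = 1 / (1 + 10^+1.73 + 10^+0.42)
   = 1 / (1 + 53.703 + 2.6303) = 1/57.333 = 0.01744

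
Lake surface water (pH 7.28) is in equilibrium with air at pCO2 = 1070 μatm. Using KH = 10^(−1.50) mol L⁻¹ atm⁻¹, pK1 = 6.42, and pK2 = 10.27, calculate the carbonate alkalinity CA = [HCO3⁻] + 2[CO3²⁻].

CA = 0.246 mmol/L

[CO2*] = KH · pCO2 = 10^(−1.50) × 1070×10^-6 = 3.384×10^-5 mol/L
α₀ = 1/(1 + K1/[H⁺] + K1K2/[H⁺]²) = 1/(1 + 10^+0.86 + 10^-2.13) = 0.1212
DIC = [CO2*]/α₀ = 3.384×10^-5 / 0.1212 = 0.2792 mmol/L
CA = (α₁ + 2α₂)·DIC = (0.8779 + 2×0.0008984) × 0.2792 = 0.246 mmol/L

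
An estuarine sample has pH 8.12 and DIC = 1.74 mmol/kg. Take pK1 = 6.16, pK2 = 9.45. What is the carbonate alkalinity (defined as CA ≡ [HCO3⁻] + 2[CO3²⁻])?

CA = 1.80 mmol/kg

CA = [HCO3⁻] + 2[CO3²⁻] = (α₁ + 2α₂)·DIC
At pH 8.12: [H⁺]/K1 = 10^-1.96 = 0.010965, K2/[H⁺] = 10^-1.33 = 0.046774
α₁ = 1/(1 + 0.010965 + 0.046774) = 1/1.0577 = 0.9454; α₂ = α₁·K2/[H⁺] = 0.04422
α₁ + 2α₂ = 1.0339
CA = 1.0339 × 1.74 = 1.80 mmol/kg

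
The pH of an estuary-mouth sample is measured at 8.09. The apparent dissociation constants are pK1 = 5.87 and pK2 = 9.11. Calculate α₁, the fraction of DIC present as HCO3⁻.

α₁ = 1 / (1 + [H⁺]/K1 + K2/[H⁺]) = 1 / (1 + 10^-2.22 + 10^-1.02)
   = 1 / (1 + 0.0060256 + 0.095499) = 1/1.1015 = 0.9078

α₁ = 0.908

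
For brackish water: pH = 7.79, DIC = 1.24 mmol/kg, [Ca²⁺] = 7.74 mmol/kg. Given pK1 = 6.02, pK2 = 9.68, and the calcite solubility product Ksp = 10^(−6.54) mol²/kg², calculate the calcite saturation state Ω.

α₂ = 1 / (1 + [H⁺]/K2 + [H⁺]²/(K1K2)) = 1 / (1 + 10^+1.89 + 10^+0.12)
   = 1 / (1 + 77.625 + 1.3183) = 1/79.943 = 0.01251
[CO3²⁻] = α₂ × DIC = 0.01251 × 1.24 = 0.01551 mmol/kg = 15.51 μmol/kg
Ksp = 10^(−6.54) = 2.884×10^-7
Ω = [Ca²⁺][CO3²⁻]/Ksp = (7.74×10^-3)(1.551×10^-5) / 2.884×10^-7 = 0.416

Ω = 0.416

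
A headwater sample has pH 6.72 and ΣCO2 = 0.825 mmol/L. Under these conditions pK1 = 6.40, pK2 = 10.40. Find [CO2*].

[CO2*] = 0.267 mmol/L

α₀ = 1 / (1 + K1/[H⁺] + K1K2/[H⁺]²) = 1 / (1 + 10^+0.32 + 10^-3.36)
   = 1 / (1 + 2.0893 + 0.00043652) = 1/3.0897 = 0.3237
[CO2*] = α₀ × DIC = 0.3237 × 0.825 = 0.267 mmol/L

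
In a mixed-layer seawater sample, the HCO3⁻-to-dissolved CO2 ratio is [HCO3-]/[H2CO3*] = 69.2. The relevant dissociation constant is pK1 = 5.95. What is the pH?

pH = 7.79

From K1 = [H⁺][HCO3-]/[H2CO3*]:  pH = pK1 + log₁₀([HCO3-]/[H2CO3*])
log₁₀(69.2) = +1.840
pH = 5.95 + (+1.840) = 7.79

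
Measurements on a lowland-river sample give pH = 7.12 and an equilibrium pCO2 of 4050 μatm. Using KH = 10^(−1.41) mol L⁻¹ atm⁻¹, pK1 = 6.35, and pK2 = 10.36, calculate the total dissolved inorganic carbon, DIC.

[CO2*] = KH · pCO2 = 10^(−1.41) × 4050×10^-6 = 1.576×10^-4 mol/L
α₀ = 1/(1 + K1/[H⁺] + K1K2/[H⁺]²) = 1/(1 + 10^+0.77 + 10^-2.47) = 0.1451
DIC = [CO2*]/α₀ = 1.576×10^-4 / 0.1451 = 1.09 mmol/L

DIC = 1.09 mmol/L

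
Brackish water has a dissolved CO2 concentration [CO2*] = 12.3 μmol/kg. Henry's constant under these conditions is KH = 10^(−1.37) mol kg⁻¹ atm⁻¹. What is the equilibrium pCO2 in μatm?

KH = 10^(−1.37) = 4.266×10^-2 mol kg⁻¹ atm⁻¹
pCO2 = [CO2*]/KH = 12.3×10^-6 / 4.266×10^-2 = 2.88×10^-4 atm = 288 μatm

pCO2 = 288 μatm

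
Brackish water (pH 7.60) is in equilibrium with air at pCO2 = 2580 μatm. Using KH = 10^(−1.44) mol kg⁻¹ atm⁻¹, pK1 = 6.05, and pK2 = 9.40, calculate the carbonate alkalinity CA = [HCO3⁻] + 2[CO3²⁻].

[CO2*] = KH · pCO2 = 10^(−1.44) × 2580×10^-6 = 9.367×10^-5 mol/kg
α₀ = 1/(1 + K1/[H⁺] + K1K2/[H⁺]²) = 1/(1 + 10^+1.55 + 10^-0.25) = 0.02700
DIC = [CO2*]/α₀ = 9.367×10^-5 / 0.02700 = 3.470 mmol/kg
CA = (α₁ + 2α₂)·DIC = (0.9578 + 2×0.01518) × 3.470 = 3.43 mmol/kg

CA = 3.43 mmol/kg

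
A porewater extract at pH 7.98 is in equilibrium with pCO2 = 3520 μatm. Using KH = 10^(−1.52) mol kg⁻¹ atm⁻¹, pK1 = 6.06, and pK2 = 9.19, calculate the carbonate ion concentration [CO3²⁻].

[CO2*] = KH · pCO2 = 10^(−1.52) × 3520×10^-6 = 1.063×10^-4 mol/kg
α₀ = 1/(1 + K1/[H⁺] + K1K2/[H⁺]²) = 1/(1 + 10^+1.92 + 10^+0.71) = 0.01120
DIC = [CO2*]/α₀ = 1.063×10^-4 / 0.01120 = 9.493 mmol/kg
[CO3²⁻] = α₂·DIC; α₂ = 0.05743, so [CO3²⁻] = 0.05743 × 9.493 = 0.545 mmol/kg

[CO3²⁻] = 0.545 mmol/kg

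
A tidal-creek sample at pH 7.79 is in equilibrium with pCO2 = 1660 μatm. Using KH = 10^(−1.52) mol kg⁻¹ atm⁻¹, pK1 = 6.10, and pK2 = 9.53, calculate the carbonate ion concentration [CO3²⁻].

[CO2*] = KH · pCO2 = 10^(−1.52) × 1660×10^-6 = 5.013×10^-5 mol/kg
α₀ = 1/(1 + K1/[H⁺] + K1K2/[H⁺]²) = 1/(1 + 10^+1.69 + 10^-0.05) = 0.01966
DIC = [CO2*]/α₀ = 5.013×10^-5 / 0.01966 = 2.550 mmol/kg
[CO3²⁻] = α₂·DIC; α₂ = 0.01752, so [CO3²⁻] = 0.01752 × 2.550 = 0.0447 mmol/kg

[CO3²⁻] = 0.0447 mmol/kg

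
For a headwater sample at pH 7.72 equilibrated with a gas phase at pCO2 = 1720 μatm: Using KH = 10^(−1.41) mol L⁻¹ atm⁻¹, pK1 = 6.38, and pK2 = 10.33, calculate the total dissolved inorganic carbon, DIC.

DIC = 1.53 mmol/L

[CO2*] = KH · pCO2 = 10^(−1.41) × 1720×10^-6 = 6.692×10^-5 mol/L
α₀ = 1/(1 + K1/[H⁺] + K1K2/[H⁺]²) = 1/(1 + 10^+1.34 + 10^-1.27) = 0.04361
DIC = [CO2*]/α₀ = 6.692×10^-5 / 0.04361 = 1.53 mmol/L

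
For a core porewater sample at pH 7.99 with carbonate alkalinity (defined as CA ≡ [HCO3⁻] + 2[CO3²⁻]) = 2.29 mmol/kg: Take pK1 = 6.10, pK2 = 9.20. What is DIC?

DIC = 2.19 mmol/kg

CA = [HCO3⁻] + 2[CO3²⁻] = (α₁ + 2α₂)·DIC
At pH 7.99: [H⁺]/K1 = 10^-1.89 = 0.012882, K2/[H⁺] = 10^-1.21 = 0.061660
α₁ = 1/(1 + 0.012882 + 0.061660) = 1/1.0745 = 0.9306; α₂ = α₁·K2/[H⁺] = 0.05738
α₁ + 2α₂ = 1.0454
DIC = CA / (α₁ + 2α₂) = 2.29 / 1.0454 = 2.19 mmol/kg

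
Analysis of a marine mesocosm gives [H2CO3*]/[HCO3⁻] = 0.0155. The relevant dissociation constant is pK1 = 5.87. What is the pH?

pH = 7.68

From K1 = [H⁺][HCO3⁻]/[H2CO3*]:  pH = pK1 − log₁₀([H2CO3*]/[HCO3⁻])
log₁₀(0.0155) = -1.810
pH = 5.87 − (-1.810) = 7.68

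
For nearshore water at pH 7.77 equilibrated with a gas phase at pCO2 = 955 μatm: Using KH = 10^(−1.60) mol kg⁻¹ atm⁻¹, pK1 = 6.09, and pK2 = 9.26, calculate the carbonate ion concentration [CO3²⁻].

[CO2*] = KH · pCO2 = 10^(−1.60) × 955×10^-6 = 2.399×10^-5 mol/kg
α₀ = 1/(1 + K1/[H⁺] + K1K2/[H⁺]²) = 1/(1 + 10^+1.68 + 10^+0.19) = 0.01984
DIC = [CO2*]/α₀ = 2.399×10^-5 / 0.01984 = 1.209 mmol/kg
[CO3²⁻] = α₂·DIC; α₂ = 0.03072, so [CO3²⁻] = 0.03072 × 1.209 = 0.0372 mmol/kg

[CO3²⁻] = 0.0372 mmol/kg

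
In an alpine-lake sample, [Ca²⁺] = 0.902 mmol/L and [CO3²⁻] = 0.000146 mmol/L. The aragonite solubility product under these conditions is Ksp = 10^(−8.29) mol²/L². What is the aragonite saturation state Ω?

Ω = 0.0257

Ksp = 10^(−8.29) = 5.129×10^-9
Ω = [Ca²⁺][CO3²⁻]/Ksp = (0.902×10^-3)(0.000146×10^-3) / 5.129×10^-9 = 0.0257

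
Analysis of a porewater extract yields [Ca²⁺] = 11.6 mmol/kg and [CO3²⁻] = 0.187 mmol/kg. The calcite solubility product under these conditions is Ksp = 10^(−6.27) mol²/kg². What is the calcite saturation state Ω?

Ksp = 10^(−6.27) = 5.370×10^-7
Ω = [Ca²⁺][CO3²⁻]/Ksp = (11.6×10^-3)(0.187×10^-3) / 5.370×10^-7 = 4.04

Ω = 4.04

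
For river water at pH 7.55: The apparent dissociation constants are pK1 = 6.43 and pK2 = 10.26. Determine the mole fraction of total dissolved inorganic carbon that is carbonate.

α₂ = 0.00181

α₂ = 1 / (1 + [H⁺]/K2 + [H⁺]²/(K1K2)) = 1 / (1 + 10^+2.71 + 10^+1.59)
   = 1 / (1 + 512.86 + 38.905) = 1/552.77 = 0.001809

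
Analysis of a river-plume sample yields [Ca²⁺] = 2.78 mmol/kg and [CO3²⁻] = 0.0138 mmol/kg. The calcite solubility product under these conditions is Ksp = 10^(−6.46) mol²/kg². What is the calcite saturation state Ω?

Ksp = 10^(−6.46) = 3.467×10^-7
Ω = [Ca²⁺][CO3²⁻]/Ksp = (2.78×10^-3)(0.0138×10^-3) / 3.467×10^-7 = 0.111

Ω = 0.111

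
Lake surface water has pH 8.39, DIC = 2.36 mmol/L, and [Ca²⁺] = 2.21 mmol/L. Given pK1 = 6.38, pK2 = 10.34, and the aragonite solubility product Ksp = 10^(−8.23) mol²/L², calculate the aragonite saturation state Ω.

Ω = 9.73

α₂ = 1 / (1 + [H⁺]/K2 + [H⁺]²/(K1K2)) = 1 / (1 + 10^+1.95 + 10^-0.06)
   = 1 / (1 + 89.125 + 0.87096) = 1/90.996 = 0.01099
[CO3²⁻] = α₂ × DIC = 0.01099 × 2.36 = 0.02594 mmol/L
Ksp = 10^(−8.23) = 5.888×10^-9
Ω = [Ca²⁺][CO3²⁻]/Ksp = (2.21×10^-3)(2.594×10^-5) / 5.888×10^-9 = 9.73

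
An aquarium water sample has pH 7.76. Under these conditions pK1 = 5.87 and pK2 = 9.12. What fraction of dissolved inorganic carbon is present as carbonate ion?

α₂ = 1 / (1 + [H⁺]/K2 + [H⁺]²/(K1K2)) = 1 / (1 + 10^+1.36 + 10^-0.53)
   = 1 / (1 + 22.909 + 0.29512) = 1/24.204 = 0.04132

α₂ = 0.0413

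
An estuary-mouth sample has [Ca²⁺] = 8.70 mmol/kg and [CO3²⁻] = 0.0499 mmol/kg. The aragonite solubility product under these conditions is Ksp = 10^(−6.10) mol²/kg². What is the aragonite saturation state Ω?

Ksp = 10^(−6.10) = 7.943×10^-7
Ω = [Ca²⁺][CO3²⁻]/Ksp = (8.70×10^-3)(0.0499×10^-3) / 7.943×10^-7 = 0.547

Ω = 0.547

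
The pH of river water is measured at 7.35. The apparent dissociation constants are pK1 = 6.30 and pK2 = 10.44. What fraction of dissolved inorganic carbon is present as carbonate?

α₂ = 0.000746

α₂ = 1 / (1 + [H⁺]/K2 + [H⁺]²/(K1K2)) = 1 / (1 + 10^+3.09 + 10^+2.04)
   = 1 / (1 + 1230.3 + 109.65) = 1/1340.9 = 0.0007458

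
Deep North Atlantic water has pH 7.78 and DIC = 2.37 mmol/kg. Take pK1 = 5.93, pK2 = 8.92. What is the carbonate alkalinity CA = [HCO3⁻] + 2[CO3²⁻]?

CA = [HCO3⁻] + 2[CO3²⁻] = (α₁ + 2α₂)·DIC
At pH 7.78: [H⁺]/K1 = 10^-1.85 = 0.014125, K2/[H⁺] = 10^-1.14 = 0.072444
α₁ = 1/(1 + 0.014125 + 0.072444) = 1/1.0866 = 0.9203; α₂ = α₁·K2/[H⁺] = 0.06667
α₁ + 2α₂ = 1.0537
CA = 1.0537 × 2.37 = 2.50 mmol/kg

CA = 2.50 mmol/kg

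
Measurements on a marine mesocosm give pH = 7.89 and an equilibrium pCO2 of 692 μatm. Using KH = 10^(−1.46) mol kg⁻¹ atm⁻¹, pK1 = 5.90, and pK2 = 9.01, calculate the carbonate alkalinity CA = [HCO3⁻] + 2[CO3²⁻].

CA = 2.70 mmol/kg

[CO2*] = KH · pCO2 = 10^(−1.46) × 692×10^-6 = 2.399×10^-5 mol/kg
α₀ = 1/(1 + K1/[H⁺] + K1K2/[H⁺]²) = 1/(1 + 10^+1.99 + 10^+0.87) = 0.009422
DIC = [CO2*]/α₀ = 2.399×10^-5 / 0.009422 = 2.547 mmol/kg
CA = (α₁ + 2α₂)·DIC = (0.9207 + 2×0.06984) × 2.547 = 2.70 mmol/kg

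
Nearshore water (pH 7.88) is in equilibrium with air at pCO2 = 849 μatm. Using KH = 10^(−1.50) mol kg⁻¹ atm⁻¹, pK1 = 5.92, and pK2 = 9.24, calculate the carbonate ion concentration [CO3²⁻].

[CO2*] = KH · pCO2 = 10^(−1.50) × 849×10^-6 = 2.685×10^-5 mol/kg
α₀ = 1/(1 + K1/[H⁺] + K1K2/[H⁺]²) = 1/(1 + 10^+1.96 + 10^+0.60) = 0.01040
DIC = [CO2*]/α₀ = 2.685×10^-5 / 0.01040 = 2.582 mmol/kg
[CO3²⁻] = α₂·DIC; α₂ = 0.04139, so [CO3²⁻] = 0.04139 × 2.582 = 0.107 mmol/kg

[CO3²⁻] = 0.107 mmol/kg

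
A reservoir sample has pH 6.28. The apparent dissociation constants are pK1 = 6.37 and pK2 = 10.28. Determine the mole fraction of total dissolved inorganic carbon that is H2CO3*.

α₀ = 1 / (1 + K1/[H⁺] + K1K2/[H⁺]²) = 1 / (1 + 10^-0.09 + 10^-4.09)
   = 1 / (1 + 0.81283 + 8.1283×10^-5) = 1/1.8129 = 0.5516

α₀ = 0.552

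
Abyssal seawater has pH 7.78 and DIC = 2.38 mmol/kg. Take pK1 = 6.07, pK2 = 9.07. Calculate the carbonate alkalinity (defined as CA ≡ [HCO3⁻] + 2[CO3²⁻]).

CA = [HCO3⁻] + 2[CO3²⁻] = (α₁ + 2α₂)·DIC
At pH 7.78: [H⁺]/K1 = 10^-1.71 = 0.019498, K2/[H⁺] = 10^-1.29 = 0.051286
α₁ = 1/(1 + 0.019498 + 0.051286) = 1/1.0708 = 0.9339; α₂ = α₁·K2/[H⁺] = 0.04790
α₁ + 2α₂ = 1.0297
CA = 1.0297 × 2.38 = 2.45 mmol/kg

CA = 2.45 mmol/kg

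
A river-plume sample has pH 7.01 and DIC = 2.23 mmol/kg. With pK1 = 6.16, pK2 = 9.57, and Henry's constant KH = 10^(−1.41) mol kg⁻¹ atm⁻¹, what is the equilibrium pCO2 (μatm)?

α₀ = 1 / (1 + K1/[H⁺] + K1K2/[H⁺]²) = 1 / (1 + 10^+0.85 + 10^-1.71)
   = 1 / (1 + 7.0795 + 0.019498) = 1/8.0990 = 0.1235
[CO2*] = α₀ × DIC = 0.1235 × 2.23 = 0.2753 mmol/kg
pCO2 = [CO2*]/KH = 2.753×10^-4 / 3.890×10^-2 = 7080 μatm

pCO2 = 7080 μatm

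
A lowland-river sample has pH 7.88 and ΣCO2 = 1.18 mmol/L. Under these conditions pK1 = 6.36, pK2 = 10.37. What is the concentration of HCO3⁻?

α₁ = 1 / (1 + [H⁺]/K1 + K2/[H⁺]) = 1 / (1 + 10^-1.52 + 10^-2.49)
   = 1 / (1 + 0.030200 + 0.0032359) = 1/1.0334 = 0.9676
[HCO3⁻] = α₁ × DIC = 0.9676 × 1.18 = 1.14 mmol/L

[HCO3⁻] = 1.14 mmol/L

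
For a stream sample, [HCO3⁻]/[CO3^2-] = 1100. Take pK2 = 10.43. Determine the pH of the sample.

From K2 = [H⁺][CO3^2-]/[HCO3⁻]:  pH = pK2 − log₁₀([HCO3⁻]/[CO3^2-])
log₁₀(1100) = +3.041
pH = 10.43 − (+3.041) = 7.39

pH = 7.39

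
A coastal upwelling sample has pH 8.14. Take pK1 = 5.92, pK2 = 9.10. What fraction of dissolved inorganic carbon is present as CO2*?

α₀ = 1 / (1 + K1/[H⁺] + K1K2/[H⁺]²) = 1 / (1 + 10^+2.22 + 10^+1.26)
   = 1 / (1 + 165.96 + 18.197) = 1/185.16 = 0.005401

α₀ = 0.00540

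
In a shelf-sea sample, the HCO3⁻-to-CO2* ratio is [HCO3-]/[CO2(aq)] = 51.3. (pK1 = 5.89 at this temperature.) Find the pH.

From K1 = [H⁺][HCO3-]/[CO2(aq)]:  pH = pK1 + log₁₀([HCO3-]/[CO2(aq)])
log₁₀(51.3) = +1.710
pH = 5.89 + (+1.710) = 7.60

pH = 7.60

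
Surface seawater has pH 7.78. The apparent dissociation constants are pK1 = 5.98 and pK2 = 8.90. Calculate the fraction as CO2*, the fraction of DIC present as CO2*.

α₀ = 1 / (1 + K1/[H⁺] + K1K2/[H⁺]²) = 1 / (1 + 10^+1.80 + 10^+0.68)
   = 1 / (1 + 63.096 + 4.7863) = 1/68.882 = 0.01452

α₀ = 0.0145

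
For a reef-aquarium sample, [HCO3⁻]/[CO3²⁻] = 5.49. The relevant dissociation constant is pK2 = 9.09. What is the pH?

pH = 8.35

From K2 = [H⁺][CO3²⁻]/[HCO3⁻]:  pH = pK2 − log₁₀([HCO3⁻]/[CO3²⁻])
log₁₀(5.49) = +0.740
pH = 9.09 − (+0.740) = 8.35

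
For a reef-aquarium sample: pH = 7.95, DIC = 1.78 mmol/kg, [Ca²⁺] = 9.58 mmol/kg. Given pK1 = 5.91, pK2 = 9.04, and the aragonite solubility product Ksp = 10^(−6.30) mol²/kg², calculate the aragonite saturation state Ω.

Ω = 2.54

α₂ = 1 / (1 + [H⁺]/K2 + [H⁺]²/(K1K2)) = 1 / (1 + 10^+1.09 + 10^-0.95)
   = 1 / (1 + 12.303 + 0.11220) = 1/13.415 = 0.07454
[CO3²⁻] = α₂ × DIC = 0.07454 × 1.78 = 0.1327 mmol/kg
Ksp = 10^(−6.30) = 5.012×10^-7
Ω = [Ca²⁺][CO3²⁻]/Ksp = (9.58×10^-3)(1.327×10^-4) / 5.012×10^-7 = 2.54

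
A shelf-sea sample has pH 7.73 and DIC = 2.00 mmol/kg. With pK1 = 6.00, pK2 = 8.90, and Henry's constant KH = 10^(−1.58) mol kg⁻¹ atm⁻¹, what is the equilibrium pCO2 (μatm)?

α₀ = 1 / (1 + K1/[H⁺] + K1K2/[H⁺]²) = 1 / (1 + 10^+1.73 + 10^+0.56)
   = 1 / (1 + 53.703 + 3.6308) = 1/58.334 = 0.01714
[CO2*] = α₀ × DIC = 0.01714 × 2.00 = 0.03429 mmol/kg
pCO2 = [CO2*]/KH = 3.429×10^-5 / 2.630×10^-2 = 1300 μatm

pCO2 = 1300 μatm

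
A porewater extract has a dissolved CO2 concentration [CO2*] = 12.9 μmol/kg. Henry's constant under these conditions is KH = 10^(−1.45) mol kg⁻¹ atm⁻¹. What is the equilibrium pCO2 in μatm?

KH = 10^(−1.45) = 3.548×10^-2 mol kg⁻¹ atm⁻¹
pCO2 = [CO2*]/KH = 12.9×10^-6 / 3.548×10^-2 = 3.64×10^-4 atm = 364 μatm

pCO2 = 364 μatm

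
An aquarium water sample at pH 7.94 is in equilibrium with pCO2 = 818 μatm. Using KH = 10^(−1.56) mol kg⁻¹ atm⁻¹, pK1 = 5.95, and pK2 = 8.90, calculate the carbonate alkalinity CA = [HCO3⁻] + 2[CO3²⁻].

[CO2*] = KH · pCO2 = 10^(−1.56) × 818×10^-6 = 2.253×10^-5 mol/kg
α₀ = 1/(1 + K1/[H⁺] + K1K2/[H⁺]²) = 1/(1 + 10^+1.99 + 10^+1.03) = 0.009138
DIC = [CO2*]/α₀ = 2.253×10^-5 / 0.009138 = 2.466 mmol/kg
CA = (α₁ + 2α₂)·DIC = (0.8930 + 2×0.09791) × 2.466 = 2.68 mmol/kg

CA = 2.68 mmol/kg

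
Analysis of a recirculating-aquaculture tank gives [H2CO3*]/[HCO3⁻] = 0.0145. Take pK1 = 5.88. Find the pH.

pH = 7.72

From K1 = [H⁺][HCO3⁻]/[H2CO3*]:  pH = pK1 − log₁₀([H2CO3*]/[HCO3⁻])
log₁₀(0.0145) = -1.839
pH = 5.88 − (-1.839) = 7.72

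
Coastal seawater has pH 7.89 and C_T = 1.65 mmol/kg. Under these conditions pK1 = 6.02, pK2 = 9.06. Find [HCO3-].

α₁ = 1 / (1 + [H⁺]/K1 + K2/[H⁺]) = 1 / (1 + 10^-1.87 + 10^-1.17)
   = 1 / (1 + 0.013490 + 0.067608) = 1/1.0811 = 0.9250
[HCO3⁻] = α₁ × DIC = 0.9250 × 1.65 = 1.53 mmol/kg

[HCO3⁻] = 1.53 mmol/kg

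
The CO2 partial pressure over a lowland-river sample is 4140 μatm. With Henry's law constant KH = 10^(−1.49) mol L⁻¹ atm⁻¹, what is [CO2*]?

KH = 10^(−1.49) = 3.236×10^-2 mol L⁻¹ atm⁻¹
[CO2*] = KH · pCO2 = 3.236×10^-2 × 4140×10^-6 atm = 1.34×10^-4 mol/L

[CO2*] = 134 μmol/L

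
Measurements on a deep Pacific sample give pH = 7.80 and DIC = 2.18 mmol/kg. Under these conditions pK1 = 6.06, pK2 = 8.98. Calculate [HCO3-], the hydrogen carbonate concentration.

[HCO3⁻] = 2.01 mmol/kg

α₁ = 1 / (1 + [H⁺]/K1 + K2/[H⁺]) = 1 / (1 + 10^-1.74 + 10^-1.18)
   = 1 / (1 + 0.018197 + 0.066069) = 1/1.0843 = 0.9223
[HCO3⁻] = α₁ × DIC = 0.9223 × 2.18 = 2.01 mmol/kg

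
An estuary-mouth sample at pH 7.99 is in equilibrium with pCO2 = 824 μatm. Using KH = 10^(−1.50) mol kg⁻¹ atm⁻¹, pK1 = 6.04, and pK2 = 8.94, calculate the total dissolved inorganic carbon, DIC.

DIC = 2.61 mmol/kg

[CO2*] = KH · pCO2 = 10^(−1.50) × 824×10^-6 = 2.606×10^-5 mol/kg
α₀ = 1/(1 + K1/[H⁺] + K1K2/[H⁺]²) = 1/(1 + 10^+1.95 + 10^+1.00) = 0.009988
DIC = [CO2*]/α₀ = 2.606×10^-5 / 0.009988 = 2.61 mmol/kg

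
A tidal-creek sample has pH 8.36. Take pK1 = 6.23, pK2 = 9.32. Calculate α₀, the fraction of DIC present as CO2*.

α₀ = 1 / (1 + K1/[H⁺] + K1K2/[H⁺]²) = 1 / (1 + 10^+2.13 + 10^+1.17)
   = 1 / (1 + 134.90 + 14.791) = 1/150.69 = 0.006636

α₀ = 0.00664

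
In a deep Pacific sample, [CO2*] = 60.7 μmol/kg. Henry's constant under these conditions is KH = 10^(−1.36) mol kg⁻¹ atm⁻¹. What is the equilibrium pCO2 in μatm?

KH = 10^(−1.36) = 4.365×10^-2 mol kg⁻¹ atm⁻¹
pCO2 = [CO2*]/KH = 60.7×10^-6 / 4.365×10^-2 = 1.39×10^-3 atm = 1390 μatm

pCO2 = 1390 μatm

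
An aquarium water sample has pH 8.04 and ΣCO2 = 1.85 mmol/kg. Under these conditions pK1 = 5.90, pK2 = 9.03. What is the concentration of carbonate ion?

[CO3²⁻] = 0.171 mmol/kg

α₂ = 1 / (1 + [H⁺]/K2 + [H⁺]²/(K1K2)) = 1 / (1 + 10^+0.99 + 10^-1.15)
   = 1 / (1 + 9.7724 + 0.070795) = 1/10.843 = 0.09222
[CO3²⁻] = α₂ × DIC = 0.09222 × 1.85 = 0.171 mmol/kg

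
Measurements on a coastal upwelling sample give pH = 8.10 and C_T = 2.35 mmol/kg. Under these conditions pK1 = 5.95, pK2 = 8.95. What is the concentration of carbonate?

α₂ = 1 / (1 + [H⁺]/K2 + [H⁺]²/(K1K2)) = 1 / (1 + 10^+0.85 + 10^-1.30)
   = 1 / (1 + 7.0795 + 0.050119) = 1/8.1296 = 0.1230
[CO3²⁻] = α₂ × DIC = 0.1230 × 2.35 = 0.289 mmol/kg

[CO3²⁻] = 0.289 mmol/kg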